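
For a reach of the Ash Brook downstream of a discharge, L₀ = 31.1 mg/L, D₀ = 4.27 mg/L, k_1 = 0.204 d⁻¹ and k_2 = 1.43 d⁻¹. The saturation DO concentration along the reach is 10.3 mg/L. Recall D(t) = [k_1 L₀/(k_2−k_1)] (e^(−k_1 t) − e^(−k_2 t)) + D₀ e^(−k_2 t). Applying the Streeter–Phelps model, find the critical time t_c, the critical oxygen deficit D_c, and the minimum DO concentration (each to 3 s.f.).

With k_2/k_1 = 7.010 and 1 − D₀(k_2−k_1)/(k_1 L₀) = 0.1749,
t_c = ln(7.010 × 0.1749) / (1.43 − 0.204) = ln(1.226) / 1.226 = 0.2035/1.226 = 0.1660 d.
L(t_c) = L₀ e^(−k_1 t_c) = 31.1 × 0.9667 = 30.06 mg/L, and at the critical point k_2 D_c = k_1 L, so D_c = (0.204/1.43) × 30.06 = 4.289 mg/L.
Minimum DO = C_s − D_c = 10.3 − 4.289 = 6.011 mg/L.

t_c ≈ 0.166 d; D_c ≈ 4.29 mg/L; min DO ≈ 6.01 mg/L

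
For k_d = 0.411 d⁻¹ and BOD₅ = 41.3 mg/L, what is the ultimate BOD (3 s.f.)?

BOD₅ = L₀(1 − e^(−5k_d)) ⇒ L₀ = BOD₅ / (1 − e^(−5×0.411))
= 41.3 / (1 − 0.1281) = 41.3 / 0.8719 = 47.37 mg/L.

L₀ ≈ 47.4 mg/L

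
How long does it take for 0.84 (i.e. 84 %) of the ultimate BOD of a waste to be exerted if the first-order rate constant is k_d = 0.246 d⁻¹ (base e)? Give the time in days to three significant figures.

y/L₀ = 1 − e^(−k_d t) = 0.84 ⇒ e^(−k_d t) = 0.160
t = −ln(0.160) / 0.246 = 1.833 / 0.246 = 7.450 d.

t ≈ 7.45 d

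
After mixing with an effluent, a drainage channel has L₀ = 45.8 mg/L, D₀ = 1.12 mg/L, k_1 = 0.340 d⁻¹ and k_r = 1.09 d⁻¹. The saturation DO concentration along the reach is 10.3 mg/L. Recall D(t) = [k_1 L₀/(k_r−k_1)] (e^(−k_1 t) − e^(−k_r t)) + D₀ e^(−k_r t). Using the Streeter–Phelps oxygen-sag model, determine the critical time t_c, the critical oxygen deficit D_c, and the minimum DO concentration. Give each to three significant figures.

With k_r/k_1 = 3.206 and 1 − D₀(k_r−k_1)/(k_1 L₀) = 0.9461,
t_c = ln(3.206 × 0.9461) / (1.09 − 0.340) = ln(3.033) / 0.7500 = 1.110/0.7500 = 1.479 d.
D_c = (k_1/k_r) L₀ e^(−k_1 t_c) = (0.340/1.09) × 45.8 × e^(−0.340×1.479) = 0.3119 × 45.8 × 0.6047 = 8.639 mg/L.
Minimum DO = C_s − D_c = 10.3 − 8.639 = 1.661 mg/L.

t_c ≈ 1.48 d; D_c ≈ 8.64 mg/L; min DO ≈ 1.66 mg/L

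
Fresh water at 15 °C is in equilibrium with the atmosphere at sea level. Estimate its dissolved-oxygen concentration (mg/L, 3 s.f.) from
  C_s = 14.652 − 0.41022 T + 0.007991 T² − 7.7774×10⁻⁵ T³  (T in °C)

C_s = 14.652 − 0.41022×15 + 0.007991×15² − 7.7774×10⁻⁵×15³ = 10.03 mg/L.

C_s ≈ 10.0 mg/L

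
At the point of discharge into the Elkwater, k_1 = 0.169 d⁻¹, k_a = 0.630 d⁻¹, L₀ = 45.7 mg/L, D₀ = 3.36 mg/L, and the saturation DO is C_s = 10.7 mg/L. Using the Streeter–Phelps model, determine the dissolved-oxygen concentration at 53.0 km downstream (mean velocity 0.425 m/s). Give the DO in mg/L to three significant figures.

Travel time t = x/v = 53.0 km / (0.425 m/s) = 53000 m / 0.425 m/s = 124700 s = 1.443 d.
k_1 L₀/(k_a−k_1) = 0.169×45.7/(0.630−0.169) = 7.723/0.4610 = 16.75 mg/L.
e^(−k_1 t) = e^(−0.169×1.443) = 0.7835; e^(−k_a t) = e^(−0.630×1.443) = 0.4028.
D = 16.75 × (0.7835 − 0.4028) + 3.36 × 0.4028 = 6.379 + 1.353 = 7.732 mg/L.
DO = C_s − D = 10.7 − 7.732 = 2.968 mg/L.

DO ≈ 2.97 mg/L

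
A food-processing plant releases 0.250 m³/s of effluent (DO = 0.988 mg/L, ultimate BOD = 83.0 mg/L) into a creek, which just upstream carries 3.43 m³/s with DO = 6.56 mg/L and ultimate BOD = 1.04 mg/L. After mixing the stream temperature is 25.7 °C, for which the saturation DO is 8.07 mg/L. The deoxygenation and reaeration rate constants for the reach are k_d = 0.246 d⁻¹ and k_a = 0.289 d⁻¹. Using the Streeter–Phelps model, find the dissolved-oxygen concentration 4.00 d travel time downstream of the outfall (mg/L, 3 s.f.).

Mixed DO = (3.43×6.56 + 0.250×0.988)/(3.43+0.250) = 22.75/3.680 = 6.181 mg/L.
Mixed L₀ = (3.43×1.04 + 0.250×83.0)/(3.680) = 24.32/3.680 = 6.608 mg/L.
Initial deficit D₀ = C_s − DO₀ = 8.07 − 6.181 = 1.889 mg/L.
D(4.00) = [0.246×6.608/(0.289−0.246)](e^(−0.246×4.00) − e^(−0.289×4.00)) + 1.889 e^(−0.289×4.00)
= 37.80 × (0.3738 − 0.3147) + 1.889 × 0.3147 = 2.827 mg/L.
DO = 8.07 − 2.827 = 5.243 mg/L.

DO ≈ 5.24 mg/L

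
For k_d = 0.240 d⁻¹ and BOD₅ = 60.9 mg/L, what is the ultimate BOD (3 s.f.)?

L₀ ≈ 87.1 mg/L

BOD₅ = L₀(1 − e^(−5k_d)) ⇒ L₀ = BOD₅ / (1 − e^(−5×0.240))
= 60.9 / (1 − 0.3012) = 60.9 / 0.6988 = 87.15 mg/L.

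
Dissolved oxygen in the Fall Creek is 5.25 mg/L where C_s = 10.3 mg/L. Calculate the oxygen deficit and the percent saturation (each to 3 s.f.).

D ≈ 5.05 mg/L; 51.0 % saturation

D = C_s − C = 10.3 − 5.25 = 5.05 mg/L.
% saturation = 5.25/10.3 × 100 = 51.0 %.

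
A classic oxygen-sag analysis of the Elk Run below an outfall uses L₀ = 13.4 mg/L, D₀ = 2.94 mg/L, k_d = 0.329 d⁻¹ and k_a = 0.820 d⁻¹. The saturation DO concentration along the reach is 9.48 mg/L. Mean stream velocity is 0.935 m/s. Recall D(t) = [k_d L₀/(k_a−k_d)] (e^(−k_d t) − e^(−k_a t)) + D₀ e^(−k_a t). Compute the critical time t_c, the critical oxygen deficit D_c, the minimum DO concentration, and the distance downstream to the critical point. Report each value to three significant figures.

t_c ≈ 1.05 d; D_c ≈ 3.80 mg/L; min DO ≈ 5.68 mg/L; x_c ≈ 85.0 km

t_c = [1/(k_a−k_d)] ln[(k_a/k_d)(1 − D₀(k_a−k_d)/(k_d L₀))]
= [1/(0.820−0.329)] ln[(0.820/0.329)(1 − 2.94×0.4910/(0.329×13.4))]
= (1/0.4910) ln[2.492 × 0.6726] = 2.037 × ln(1.676) = 2.037 × 0.5166 = 1.052 d.
D_c = (k_d/k_a) L₀ e^(−k_d t_c) = (0.329/0.820) × 13.4 × e^(−0.329×1.052) = 0.4012 × 13.4 × 0.7074 = 3.803 mg/L.
Minimum DO = C_s − D_c = 9.48 − 3.803 = 5.677 mg/L.
x_c = v t_c = 0.935 m/s × 1.052 d × 86400 s/d = 84990 m ≈ 85.0 km.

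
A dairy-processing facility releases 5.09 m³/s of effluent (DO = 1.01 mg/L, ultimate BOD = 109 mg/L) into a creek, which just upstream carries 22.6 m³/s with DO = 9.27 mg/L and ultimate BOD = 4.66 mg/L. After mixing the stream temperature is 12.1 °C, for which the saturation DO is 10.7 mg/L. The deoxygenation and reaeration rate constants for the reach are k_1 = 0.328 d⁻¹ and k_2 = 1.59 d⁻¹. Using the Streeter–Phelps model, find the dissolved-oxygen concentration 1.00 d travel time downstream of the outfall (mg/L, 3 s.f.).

Mixed DO = (22.6×9.27 + 5.09×1.01)/(22.6+5.09) = 214.6/27.69 = 7.752 mg/L.
Mixed L₀ = (22.6×4.66 + 5.09×109)/(27.69) = 660.1/27.69 = 23.84 mg/L.
Initial deficit D₀ = C_s − DO₀ = 10.7 − 7.752 = 2.948 mg/L.
D(1.00) = [0.328×23.84/(1.59−0.328)](e^(−0.328×1.00) − e^(−1.59×1.00)) + 2.948 e^(−1.59×1.00)
= 6.196 × (0.7204 − 0.2039) + 2.948 × 0.2039 = 3.801 mg/L.
DO = 10.7 − 3.801 = 6.899 mg/L.

DO ≈ 6.90 mg/L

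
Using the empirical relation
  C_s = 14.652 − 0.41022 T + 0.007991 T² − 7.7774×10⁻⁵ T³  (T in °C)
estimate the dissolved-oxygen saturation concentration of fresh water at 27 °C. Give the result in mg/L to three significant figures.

C_s ≈ 7.87 mg/L

C_s = 14.652 − 0.41022×27 + 0.007991×27² − 7.7774×10⁻⁵×27³ = 7.871 mg/L.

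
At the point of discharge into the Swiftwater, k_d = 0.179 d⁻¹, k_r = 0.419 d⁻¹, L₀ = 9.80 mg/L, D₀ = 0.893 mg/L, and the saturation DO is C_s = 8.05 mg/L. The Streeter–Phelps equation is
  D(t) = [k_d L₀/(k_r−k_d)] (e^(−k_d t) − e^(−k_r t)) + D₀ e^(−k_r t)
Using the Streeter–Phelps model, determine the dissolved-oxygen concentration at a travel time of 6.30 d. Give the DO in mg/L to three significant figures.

DO ≈ 6.14 mg/L

k_d L₀/(k_r−k_d) = 0.179×9.80/(0.419−0.179) = 1.754/0.2400 = 7.309 mg/L.
e^(−k_d t) = e^(−0.179×6.300) = 0.3238; e^(−k_r t) = e^(−0.419×6.300) = 0.07138.
D = 7.309 × (0.3238 − 0.07138) + 0.893 × 0.07138 = 1.845 + 0.06374 = 1.909 mg/L.
DO = C_s − D = 8.05 − 1.909 = 6.141 mg/L.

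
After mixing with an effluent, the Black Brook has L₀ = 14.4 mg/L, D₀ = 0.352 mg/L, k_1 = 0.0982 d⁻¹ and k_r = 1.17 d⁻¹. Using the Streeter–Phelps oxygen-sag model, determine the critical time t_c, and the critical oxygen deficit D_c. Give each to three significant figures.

t_c ≈ 2.02 d; D_c ≈ 0.991 mg/L

At the critical point dD/dt = 0, so k_1 L₀ e^(−k_1 t) = k_r D. Substituting D(t) from the Streeter–Phelps equation and solving for t gives
t_c = ln[(k_r/k_1)(1 − D₀(k_r−k_1)/(k_1 L₀))] / (k_r−k_1).
Here k_r−k_1 = 1.072 d⁻¹ and 1 − D₀(k_r−k_1)/(k_1 L₀) = 1 − 0.352×1.072/(0.0982×14.4) = 0.7332, so
t_c = ln(11.91 × 0.7332) / 1.072 = 2.167 / 1.072 = 2.022 d.
D_c = (k_1/k_r) L₀ e^(−k_1 t_c) = (0.0982/1.17) × 14.4 × e^(−0.0982×2.022) = 0.08393 × 14.4 × 0.8199 = 0.9909 mg/L.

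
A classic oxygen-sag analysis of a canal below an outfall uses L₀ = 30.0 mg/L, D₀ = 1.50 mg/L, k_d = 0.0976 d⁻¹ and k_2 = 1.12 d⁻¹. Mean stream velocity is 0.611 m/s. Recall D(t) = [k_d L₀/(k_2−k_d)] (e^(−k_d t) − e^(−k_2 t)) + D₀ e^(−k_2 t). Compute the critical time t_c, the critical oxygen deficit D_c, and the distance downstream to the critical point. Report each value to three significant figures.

t_c ≈ 1.66 d; D_c ≈ 2.22 mg/L; x_c ≈ 87.7 km

t_c = [1/(k_2−k_d)] ln[(k_2/k_d)(1 − D₀(k_2−k_d)/(k_d L₀))]
= [1/(1.12−0.0976)] ln[(1.12/0.0976)(1 − 1.50×1.022/(0.0976×30.0))]
= (1/1.022) ln[11.48 × 0.4762] = 0.9781 × ln(5.465) = 0.9781 × 1.698 = 1.661 d.
D_c = (k_d/k_2) L₀ e^(−k_d t_c) = (0.0976/1.12) × 30.0 × e^(−0.0976×1.661) = 0.08714 × 30.0 × 0.8503 = 2.223 mg/L.
x_c = v t_c = 0.611 m/s × 1.661 d × 86400 s/d = 87690 m ≈ 87.7 km.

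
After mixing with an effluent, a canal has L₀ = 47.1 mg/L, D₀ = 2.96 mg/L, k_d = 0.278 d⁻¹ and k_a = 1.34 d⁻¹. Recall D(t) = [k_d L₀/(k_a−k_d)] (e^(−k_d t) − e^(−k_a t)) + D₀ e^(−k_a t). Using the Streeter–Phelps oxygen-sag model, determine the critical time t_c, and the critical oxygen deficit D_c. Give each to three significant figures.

t_c = [1/(k_a−k_d)] ln[(k_a/k_d)(1 − D₀(k_a−k_d)/(k_d L₀))]
= [1/(1.34−0.278)] ln[(1.34/0.278)(1 − 2.96×1.062/(0.278×47.1))]
= (1/1.062) ln[4.820 × 0.7599] = 0.9416 × ln(3.663) = 0.9416 × 1.298 = 1.222 d.
D_c = (k_d/k_a) L₀ e^(−k_d t_c) = (0.278/1.34) × 47.1 × e^(−0.278×1.222) = 0.2075 × 47.1 × 0.7119 = 6.956 mg/L.

t_c ≈ 1.22 d; D_c ≈ 6.96 mg/L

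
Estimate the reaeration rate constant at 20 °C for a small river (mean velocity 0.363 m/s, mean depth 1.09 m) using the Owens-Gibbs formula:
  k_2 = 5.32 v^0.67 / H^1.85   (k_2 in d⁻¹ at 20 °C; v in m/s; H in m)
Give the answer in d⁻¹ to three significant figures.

k_2 = 5.32 × 0.363^0.67 / 1.09^1.85 = 5.32 × 0.5072 / 1.173 = 2.300 d⁻¹.

k_2 ≈ 2.30 d⁻¹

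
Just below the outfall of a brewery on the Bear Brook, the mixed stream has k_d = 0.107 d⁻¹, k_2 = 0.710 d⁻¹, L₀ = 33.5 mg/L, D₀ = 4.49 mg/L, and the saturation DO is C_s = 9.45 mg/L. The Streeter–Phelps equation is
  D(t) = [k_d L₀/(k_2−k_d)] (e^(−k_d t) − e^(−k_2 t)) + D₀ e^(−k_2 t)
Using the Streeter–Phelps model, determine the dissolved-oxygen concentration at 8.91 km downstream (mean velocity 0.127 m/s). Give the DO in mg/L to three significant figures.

DO ≈ 4.82 mg/L

Travel time t = x/v = 8.91 km / (0.127 m/s) = 8910 m / 0.127 m/s = 70160 s = 0.8120 d.
k_d L₀/(k_2−k_d) = 0.107×33.5/(0.710−0.107) = 3.584/0.6030 = 5.944 mg/L.
e^(−k_d t) = e^(−0.107×0.8120) = 0.9168; e^(−k_2 t) = e^(−0.710×0.8120) = 0.5618.
D = 5.944 × (0.9168 − 0.5618) + 4.49 × 0.5618 = 2.110 + 2.523 = 4.633 mg/L.
DO = C_s − D = 9.45 − 4.633 = 4.817 mg/L.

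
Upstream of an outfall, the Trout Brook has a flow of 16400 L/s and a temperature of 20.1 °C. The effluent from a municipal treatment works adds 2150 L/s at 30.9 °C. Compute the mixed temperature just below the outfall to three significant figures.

21.4 °C

Flow-weighted mixing: C = (Q_r C_r + Q_w C_w)/(Q_r + Q_w)
= (16400×20.1 + 2150×30.9)/(16400 + 2150) = 396100/18550 = 21.35 °C.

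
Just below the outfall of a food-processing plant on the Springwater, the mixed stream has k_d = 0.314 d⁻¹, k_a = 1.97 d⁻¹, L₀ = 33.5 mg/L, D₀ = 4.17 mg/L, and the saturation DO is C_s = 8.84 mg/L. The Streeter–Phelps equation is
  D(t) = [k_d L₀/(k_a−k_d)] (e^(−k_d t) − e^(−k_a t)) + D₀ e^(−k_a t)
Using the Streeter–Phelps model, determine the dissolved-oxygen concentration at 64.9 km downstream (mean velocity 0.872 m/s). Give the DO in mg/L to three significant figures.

DO ≈ 4.39 mg/L

Travel time t = x/v = 64.9 km / (0.872 m/s) = 64900 m / 0.872 m/s = 74430 s = 0.8614 d.
k_d L₀/(k_a−k_d) = 0.314×33.5/(1.97−0.314) = 10.52/1.656 = 6.352 mg/L.
e^(−k_d t) = e^(−0.314×0.8614) = 0.7630; e^(−k_a t) = e^(−1.97×0.8614) = 0.1832.
D = 6.352 × (0.7630 − 0.1832) + 4.17 × 0.1832 = 3.683 + 0.7641 = 4.447 mg/L.
DO = C_s − D = 8.84 − 4.447 = 4.393 mg/L.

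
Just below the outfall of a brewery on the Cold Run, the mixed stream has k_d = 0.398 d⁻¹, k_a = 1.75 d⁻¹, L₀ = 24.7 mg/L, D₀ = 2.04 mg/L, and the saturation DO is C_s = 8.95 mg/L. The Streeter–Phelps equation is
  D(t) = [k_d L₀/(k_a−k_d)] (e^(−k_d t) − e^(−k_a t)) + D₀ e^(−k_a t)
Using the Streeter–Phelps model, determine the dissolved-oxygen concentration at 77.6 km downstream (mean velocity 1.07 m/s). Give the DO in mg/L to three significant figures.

Travel time t = x/v = 77.6 km / (1.07 m/s) = 77600 m / 1.07 m/s = 72520 s = 0.8394 d.
k_d L₀/(k_a−k_d) = 0.398×24.7/(1.75−0.398) = 9.831/1.352 = 7.271 mg/L.
e^(−k_d t) = e^(−0.398×0.8394) = 0.7160; e^(−k_a t) = e^(−1.75×0.8394) = 0.2302.
D = 7.271 × (0.7160 − 0.2302) + 2.04 × 0.2302 = 3.533 + 0.4695 = 4.002 mg/L.
DO = C_s − D = 8.95 − 4.002 = 4.948 mg/L.

DO ≈ 4.95 mg/L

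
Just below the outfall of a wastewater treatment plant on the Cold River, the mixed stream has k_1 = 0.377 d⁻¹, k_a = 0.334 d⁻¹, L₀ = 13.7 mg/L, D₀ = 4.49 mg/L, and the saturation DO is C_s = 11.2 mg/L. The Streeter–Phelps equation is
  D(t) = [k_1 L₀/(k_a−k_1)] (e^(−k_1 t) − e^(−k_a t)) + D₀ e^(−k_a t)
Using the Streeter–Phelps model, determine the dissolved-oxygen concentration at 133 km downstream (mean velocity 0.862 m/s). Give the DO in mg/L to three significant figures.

Travel time t = x/v = 133 km / (0.862 m/s) = 133000 m / 0.862 m/s = 154300 s = 1.786 d.
k_1 L₀/(k_a−k_1) = 0.377×13.7/(0.334−0.377) = 5.165/-0.04300 = -120.1 mg/L.
e^(−k_1 t) = e^(−0.377×1.786) = 0.5101; e^(−k_a t) = e^(−0.334×1.786) = 0.5508.
D = -120.1 × (0.5101 − 0.5508) + 4.49 × 0.5508 = 4.890 + 2.473 = 7.363 mg/L.
DO = C_s − D = 11.2 − 7.363 = 3.837 mg/L.

DO ≈ 3.84 mg/L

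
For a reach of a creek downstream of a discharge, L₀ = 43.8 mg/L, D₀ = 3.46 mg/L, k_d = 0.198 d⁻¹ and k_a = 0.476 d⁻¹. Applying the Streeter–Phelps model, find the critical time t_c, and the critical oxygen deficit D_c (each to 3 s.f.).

With k_a/k_d = 2.404 and 1 − D₀(k_a−k_d)/(k_d L₀) = 0.8891,
t_c = ln(2.404 × 0.8891) / (0.476 − 0.198) = ln(2.137) / 0.2780 = 0.7596/0.2780 = 2.732 d.
D_c = (k_d/k_a) L₀ e^(−k_d t_c) = (0.198/0.476) × 43.8 × e^(−0.198×2.732) = 0.4160 × 43.8 × 0.5822 = 10.61 mg/L.

t_c ≈ 2.73 d; D_c ≈ 10.6 mg/L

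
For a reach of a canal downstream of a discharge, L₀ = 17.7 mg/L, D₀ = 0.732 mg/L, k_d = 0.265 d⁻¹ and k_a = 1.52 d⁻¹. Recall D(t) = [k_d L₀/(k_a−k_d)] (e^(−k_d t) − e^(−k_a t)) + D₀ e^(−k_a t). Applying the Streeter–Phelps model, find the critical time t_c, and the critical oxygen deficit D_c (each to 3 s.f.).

With k_a/k_d = 5.736 and 1 − D₀(k_a−k_d)/(k_d L₀) = 0.8041,
t_c = ln(5.736 × 0.8041) / (1.52 − 0.265) = ln(4.612) / 1.255 = 1.529/1.255 = 1.218 d.
L(t_c) = L₀ e^(−k_d t_c) = 17.7 × 0.7241 = 12.82 mg/L, and at the critical point k_a D_c = k_d L, so D_c = (0.265/1.52) × 12.82 = 2.235 mg/L.

t_c ≈ 1.22 d; D_c ≈ 2.23 mg/L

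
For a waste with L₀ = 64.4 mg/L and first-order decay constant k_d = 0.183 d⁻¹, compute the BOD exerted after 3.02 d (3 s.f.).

y ≈ 27.3 mg/L

y_t = L₀(1 − e^(−k_d t)) = 64.4 × (1 − e^(−0.183×3.02))
= 64.4 × (1 − 0.5754) = 64.4 × 0.4246 = 27.34 mg/L.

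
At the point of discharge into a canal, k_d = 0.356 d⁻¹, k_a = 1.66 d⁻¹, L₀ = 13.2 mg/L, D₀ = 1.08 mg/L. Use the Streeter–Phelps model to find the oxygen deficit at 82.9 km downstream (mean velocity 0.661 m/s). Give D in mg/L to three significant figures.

Travel time t = x/v = 82.9 km / (0.661 m/s) = 82900 m / 0.661 m/s = 125400 s = 1.452 d.
k_d L₀/(k_a−k_d) = 0.356×13.2/(1.66−0.356) = 4.699/1.304 = 3.604 mg/L.
e^(−k_d t) = e^(−0.356×1.452) = 0.5964; e^(−k_a t) = e^(−1.66×1.452) = 0.08985.
D = 3.604 × (0.5964 − 0.08985) + 1.08 × 0.08985 = 1.826 + 0.09704 = 1.923 mg/L.

D ≈ 1.92 mg/L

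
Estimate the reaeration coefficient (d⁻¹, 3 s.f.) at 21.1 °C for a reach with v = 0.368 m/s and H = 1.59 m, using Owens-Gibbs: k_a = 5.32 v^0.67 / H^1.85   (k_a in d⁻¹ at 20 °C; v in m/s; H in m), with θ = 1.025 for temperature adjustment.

k_a ≈ 1.19 d⁻¹

k_a(20) = 5.32 × 0.368^0.67 / 1.59^1.85 = 5.32 × 0.5118 / 2.358 = 1.155 d⁻¹.
k_a(21.1) = 1.155 × 1.025^(21.1−20) = 1.155 × 1.028 = 1.186 d⁻¹.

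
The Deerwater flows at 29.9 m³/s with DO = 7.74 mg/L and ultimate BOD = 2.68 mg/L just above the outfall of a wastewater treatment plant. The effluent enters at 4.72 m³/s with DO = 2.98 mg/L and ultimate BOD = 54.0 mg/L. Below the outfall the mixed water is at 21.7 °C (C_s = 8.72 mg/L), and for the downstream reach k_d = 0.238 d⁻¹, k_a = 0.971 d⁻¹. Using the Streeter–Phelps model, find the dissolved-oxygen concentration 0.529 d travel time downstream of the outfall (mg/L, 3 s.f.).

DO ≈ 6.85 mg/L

Mixed DO = (29.9×7.74 + 4.72×2.98)/(29.9+4.72) = 245.5/34.62 = 7.091 mg/L.
Mixed L₀ = (29.9×2.68 + 4.72×54.0)/(34.62) = 335.0/34.62 = 9.677 mg/L.
Initial deficit D₀ = C_s − DO₀ = 8.72 − 7.091 = 1.629 mg/L.
D(0.529) = [0.238×9.677/(0.971−0.238)](e^(−0.238×0.529) − e^(−0.971×0.529)) + 1.629 e^(−0.971×0.529)
= 3.142 × (0.8817 − 0.5983) + 1.629 × 0.5983 = 1.865 mg/L.
DO = 8.72 − 1.865 = 6.855 mg/L.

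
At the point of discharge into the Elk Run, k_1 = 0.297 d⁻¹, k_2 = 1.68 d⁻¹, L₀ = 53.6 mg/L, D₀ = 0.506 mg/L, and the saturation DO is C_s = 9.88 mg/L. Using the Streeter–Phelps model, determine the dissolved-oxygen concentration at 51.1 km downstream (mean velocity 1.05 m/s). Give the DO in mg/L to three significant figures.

DO ≈ 4.41 mg/L

Travel time t = x/v = 51.1 km / (1.05 m/s) = 51100 m / 1.05 m/s = 48670 s = 0.5633 d.
k_1 L₀/(k_2−k_1) = 0.297×53.6/(1.68−0.297) = 15.92/1.383 = 11.51 mg/L.
e^(−k_1 t) = e^(−0.297×0.5633) = 0.8460; e^(−k_2 t) = e^(−1.68×0.5633) = 0.3882.
D = 11.51 × (0.8460 − 0.3882) + 0.506 × 0.3882 = 5.269 + 0.1964 = 5.466 mg/L.
DO = C_s − D = 9.88 − 5.466 = 4.414 mg/L.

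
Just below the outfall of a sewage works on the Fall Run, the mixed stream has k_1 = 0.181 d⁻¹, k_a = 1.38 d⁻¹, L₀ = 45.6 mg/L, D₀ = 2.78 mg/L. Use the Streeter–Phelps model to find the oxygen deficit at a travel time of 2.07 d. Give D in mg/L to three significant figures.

k_1 L₀/(k_a−k_1) = 0.181×45.6/(1.38−0.181) = 8.254/1.199 = 6.884 mg/L.
e^(−k_1 t) = e^(−0.181×2.070) = 0.6875; e^(−k_a t) = e^(−1.38×2.070) = 0.05746.
D = 6.884 × (0.6875 − 0.05746) + 2.78 × 0.05746 = 4.337 + 0.1597 = 4.497 mg/L.

D ≈ 4.50 mg/L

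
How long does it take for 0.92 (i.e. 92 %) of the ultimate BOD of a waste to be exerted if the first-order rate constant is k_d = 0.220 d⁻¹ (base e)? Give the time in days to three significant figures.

y/L₀ = 1 − e^(−k_d t) = 0.92 ⇒ e^(−k_d t) = 0.0800
t = −ln(0.0800) / 0.220 = 2.526 / 0.220 = 11.48 d.

t ≈ 11.5 d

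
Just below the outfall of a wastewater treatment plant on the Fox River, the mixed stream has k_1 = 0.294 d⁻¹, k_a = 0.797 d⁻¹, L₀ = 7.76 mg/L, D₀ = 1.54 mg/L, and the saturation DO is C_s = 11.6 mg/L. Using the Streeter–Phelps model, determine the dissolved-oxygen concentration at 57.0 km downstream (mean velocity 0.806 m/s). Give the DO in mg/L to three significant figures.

Travel time t = x/v = 57.0 km / (0.806 m/s) = 57000 m / 0.806 m/s = 70720 s = 0.8185 d.
k_1 L₀/(k_a−k_1) = 0.294×7.76/(0.797−0.294) = 2.281/0.5030 = 4.536 mg/L.
e^(−k_1 t) = e^(−0.294×0.8185) = 0.7861; e^(−k_a t) = e^(−0.797×0.8185) = 0.5208.
D = 4.536 × (0.7861 − 0.5208) + 1.54 × 0.5208 = 1.203 + 0.8021 = 2.005 mg/L.
DO = C_s − D = 11.6 − 2.005 = 9.595 mg/L.

DO ≈ 9.59 mg/L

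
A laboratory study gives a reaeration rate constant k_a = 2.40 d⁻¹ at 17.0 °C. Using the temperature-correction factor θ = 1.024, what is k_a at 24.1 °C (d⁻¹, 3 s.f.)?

k_a(T₂) = k_a(T₁) · θ^(T₂−T₁) = 2.40 × 1.024^(24.1−17.0)
= 2.40 × 1.024^7.10 = 2.40 × 1.183 = 2.840 d⁻¹.

k_a ≈ 2.84 d⁻¹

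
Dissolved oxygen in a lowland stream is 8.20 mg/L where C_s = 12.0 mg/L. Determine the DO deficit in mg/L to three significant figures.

D = C_s − C = 12.0 − 8.20 = 3.80 mg/L.

D ≈ 3.80 mg/L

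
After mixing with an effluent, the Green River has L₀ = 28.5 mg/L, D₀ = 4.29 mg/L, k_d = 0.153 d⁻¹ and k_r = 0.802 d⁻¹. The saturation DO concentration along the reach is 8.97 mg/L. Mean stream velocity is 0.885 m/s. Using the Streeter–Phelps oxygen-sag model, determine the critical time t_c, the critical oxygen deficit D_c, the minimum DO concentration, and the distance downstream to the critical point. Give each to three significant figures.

t_c ≈ 0.985 d; D_c ≈ 4.68 mg/L; min DO ≈ 4.29 mg/L; x_c ≈ 75.3 km

At the critical point dD/dt = 0, so k_d L₀ e^(−k_d t) = k_r D. Substituting D(t) from the Streeter–Phelps equation and solving for t gives
t_c = ln[(k_r/k_d)(1 − D₀(k_r−k_d)/(k_d L₀))] / (k_r−k_d).
Here k_r−k_d = 0.6490 d⁻¹ and 1 − D₀(k_r−k_d)/(k_d L₀) = 1 − 4.29×0.6490/(0.153×28.5) = 0.3615, so
t_c = ln(5.242 × 0.3615) / 0.6490 = 0.6392 / 0.6490 = 0.9848 d.
D_c = (k_d/k_r) L₀ e^(−k_d t_c) = (0.153/0.802) × 28.5 × e^(−0.153×0.9848) = 0.1908 × 28.5 × 0.8601 = 4.677 mg/L.
Minimum DO = C_s − D_c = 8.97 − 4.677 = 4.293 mg/L.
x_c = v t_c = 0.885 m/s × 0.9848 d × 86400 s/d = 75300 m ≈ 75.3 km.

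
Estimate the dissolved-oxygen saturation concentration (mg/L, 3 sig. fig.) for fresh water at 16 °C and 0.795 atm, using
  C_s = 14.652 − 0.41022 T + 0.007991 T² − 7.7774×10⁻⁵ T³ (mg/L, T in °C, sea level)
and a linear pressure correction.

At sea level: C_s = 14.652 − 0.41022×16 + 0.007991×16² − 7.7774×10⁻⁵×16³ = 9.816 mg/L.
Pressure correction: C_s' = 9.816 × 0.795 = 7.803 mg/L.

C_s ≈ 7.80 mg/L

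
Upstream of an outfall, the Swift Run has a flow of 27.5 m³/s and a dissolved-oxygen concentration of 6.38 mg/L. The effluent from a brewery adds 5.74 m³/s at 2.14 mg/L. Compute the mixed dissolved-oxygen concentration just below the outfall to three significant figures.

Flow-weighted mixing: C = (Q_r C_r + Q_w C_w)/(Q_r + Q_w)
= (27.5×6.38 + 5.74×2.14)/(27.5 + 5.74) = 187.7/33.24 = 5.648 mg/L.

5.65 mg/L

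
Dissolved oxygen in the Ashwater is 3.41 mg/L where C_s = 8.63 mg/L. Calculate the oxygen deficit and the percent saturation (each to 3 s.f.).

D = C_s − C = 8.63 − 3.41 = 5.22 mg/L.
% saturation = 3.41/8.63 × 100 = 39.5 %.

D ≈ 5.22 mg/L; 39.5 % saturation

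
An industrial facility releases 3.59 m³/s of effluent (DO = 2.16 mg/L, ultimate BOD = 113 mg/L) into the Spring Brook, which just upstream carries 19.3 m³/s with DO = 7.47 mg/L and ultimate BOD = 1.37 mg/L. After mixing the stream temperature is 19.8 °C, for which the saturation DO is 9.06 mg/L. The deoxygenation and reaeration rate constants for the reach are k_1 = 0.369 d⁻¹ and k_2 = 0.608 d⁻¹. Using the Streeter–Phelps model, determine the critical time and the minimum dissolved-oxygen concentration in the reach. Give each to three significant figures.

Mixed DO = (19.3×7.47 + 3.59×2.16)/(19.3+3.59) = 151.9/22.89 = 6.637 mg/L.
Mixed L₀ = (19.3×1.37 + 3.59×113)/(22.89) = 432.1/22.89 = 18.88 mg/L.
Initial deficit D₀ = C_s − DO₀ = 9.06 − 6.637 = 2.423 mg/L.
t_c = (1/0.2390) ln[(0.608/0.369)(1 − 2.423×0.2390/(0.369×18.88))] = 4.184 × ln(1.511) = 1.726 d.
D_c = (0.369/0.608) × 18.88 × e^(−0.369×1.726) = 0.6069 × 18.88 × 0.5289 = 6.059 mg/L.
Minimum DO = 9.06 − 6.059 = 3.001 mg/L.

t_c ≈ 1.73 d; minimum DO ≈ 3.00 mg/L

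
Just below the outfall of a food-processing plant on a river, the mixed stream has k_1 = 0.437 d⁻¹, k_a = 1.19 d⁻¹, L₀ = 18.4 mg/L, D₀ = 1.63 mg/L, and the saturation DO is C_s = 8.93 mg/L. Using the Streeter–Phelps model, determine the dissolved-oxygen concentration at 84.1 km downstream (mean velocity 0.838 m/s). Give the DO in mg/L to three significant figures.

Travel time t = x/v = 84.1 km / (0.838 m/s) = 84100 m / 0.838 m/s = 100400 s = 1.162 d.
k_1 L₀/(k_a−k_1) = 0.437×18.4/(1.19−0.437) = 8.041/0.7530 = 10.68 mg/L.
e^(−k_1 t) = e^(−0.437×1.162) = 0.6019; e^(−k_a t) = e^(−1.19×1.162) = 0.2510.
D = 10.68 × (0.6019 − 0.2510) + 1.63 × 0.2510 = 3.747 + 0.4092 = 4.156 mg/L.
DO = C_s − D = 8.93 − 4.156 = 4.774 mg/L.

DO ≈ 4.77 mg/L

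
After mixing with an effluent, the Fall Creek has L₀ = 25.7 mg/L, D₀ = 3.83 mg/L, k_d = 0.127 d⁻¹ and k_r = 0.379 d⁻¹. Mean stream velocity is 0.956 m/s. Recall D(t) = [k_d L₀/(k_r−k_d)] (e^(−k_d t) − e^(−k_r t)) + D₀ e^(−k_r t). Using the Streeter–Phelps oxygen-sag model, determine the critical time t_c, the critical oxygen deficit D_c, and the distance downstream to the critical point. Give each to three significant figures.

With k_r/k_d = 2.984 and 1 − D₀(k_r−k_d)/(k_d L₀) = 0.7043,
t_c = ln(2.984 × 0.7043) / (0.379 − 0.127) = ln(2.102) / 0.2520 = 0.7428/0.2520 = 2.948 d.
L(t_c) = L₀ e^(−k_d t_c) = 25.7 × 0.6877 = 17.67 mg/L, and at the critical point k_r D_c = k_d L, so D_c = (0.127/0.379) × 17.67 = 5.923 mg/L.
x_c = v t_c = 0.956 m/s × 2.948 d × 86400 s/d = 243500 m ≈ 243 km.

t_c ≈ 2.95 d; D_c ≈ 5.92 mg/L; x_c ≈ 243 km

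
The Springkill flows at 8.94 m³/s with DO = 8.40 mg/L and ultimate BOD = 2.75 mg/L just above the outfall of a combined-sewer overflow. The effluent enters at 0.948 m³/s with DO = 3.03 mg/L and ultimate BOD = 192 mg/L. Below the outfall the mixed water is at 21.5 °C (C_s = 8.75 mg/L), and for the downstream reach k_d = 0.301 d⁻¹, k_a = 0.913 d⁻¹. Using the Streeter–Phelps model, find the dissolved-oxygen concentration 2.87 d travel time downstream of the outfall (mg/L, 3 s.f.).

Mixed DO = (8.94×8.40 + 0.948×3.03)/(8.94+0.948) = 77.97/9.888 = 7.885 mg/L.
Mixed L₀ = (8.94×2.75 + 0.948×192)/(9.888) = 206.6/9.888 = 20.89 mg/L.
Initial deficit D₀ = C_s − DO₀ = 8.75 − 7.885 = 0.8648 mg/L.
D(2.87) = [0.301×20.89/(0.913−0.301)](e^(−0.301×2.87) − e^(−0.913×2.87)) + 0.8648 e^(−0.913×2.87)
= 10.28 × (0.4215 − 0.07278) + 0.8648 × 0.07278 = 3.647 mg/L.
DO = 8.75 − 3.647 = 5.103 mg/L.

DO ≈ 5.10 mg/L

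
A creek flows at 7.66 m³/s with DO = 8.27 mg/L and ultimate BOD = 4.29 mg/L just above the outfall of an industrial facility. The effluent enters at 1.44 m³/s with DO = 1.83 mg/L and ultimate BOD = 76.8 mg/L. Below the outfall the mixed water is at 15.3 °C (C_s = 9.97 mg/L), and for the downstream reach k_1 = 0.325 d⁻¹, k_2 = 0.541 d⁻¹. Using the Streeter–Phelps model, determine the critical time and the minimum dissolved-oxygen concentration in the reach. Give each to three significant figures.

t_c ≈ 1.80 d; minimum DO ≈ 4.69 mg/L

Mixed DO = (7.66×8.27 + 1.44×1.83)/(7.66+1.44) = 65.98/9.100 = 7.251 mg/L.
Mixed L₀ = (7.66×4.29 + 1.44×76.8)/(9.100) = 143.5/9.100 = 15.76 mg/L.
Initial deficit D₀ = C_s − DO₀ = 9.97 − 7.251 = 2.719 mg/L.
t_c = (1/0.2160) ln[(0.541/0.325)(1 − 2.719×0.2160/(0.325×15.76))] = 4.630 × ln(1.474) = 1.796 d.
D_c = (0.325/0.541) × 15.76 × e^(−0.325×1.796) = 0.6007 × 15.76 × 0.5579 = 5.284 mg/L.
Minimum DO = 9.97 − 5.284 = 4.686 mg/L.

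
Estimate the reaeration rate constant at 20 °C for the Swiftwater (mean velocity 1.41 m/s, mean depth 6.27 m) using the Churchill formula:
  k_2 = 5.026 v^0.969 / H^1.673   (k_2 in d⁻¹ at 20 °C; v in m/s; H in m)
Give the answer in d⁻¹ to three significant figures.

k_2 = 5.026 × 1.41^0.969 / 6.27^1.673 = 5.026 × 1.395 / 21.57 = 0.3251 d⁻¹.

k_2 ≈ 0.325 d⁻¹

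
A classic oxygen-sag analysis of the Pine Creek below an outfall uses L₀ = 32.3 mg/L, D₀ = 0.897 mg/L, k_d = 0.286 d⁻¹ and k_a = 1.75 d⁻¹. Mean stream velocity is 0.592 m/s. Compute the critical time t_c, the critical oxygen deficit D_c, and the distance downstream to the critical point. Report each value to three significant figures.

t_c ≈ 1.13 d; D_c ≈ 3.82 mg/L; x_c ≈ 57.9 km

At the critical point dD/dt = 0, so k_d L₀ e^(−k_d t) = k_a D. Substituting D(t) from the Streeter–Phelps equation and solving for t gives
t_c = ln[(k_a/k_d)(1 − D₀(k_a−k_d)/(k_d L₀))] / (k_a−k_d).
Here k_a−k_d = 1.464 d⁻¹ and 1 − D₀(k_a−k_d)/(k_d L₀) = 1 − 0.897×1.464/(0.286×32.3) = 0.8578, so
t_c = ln(6.119 × 0.8578) / 1.464 = 1.658 / 1.464 = 1.133 d.
D_c = (k_d/k_a) L₀ e^(−k_d t_c) = (0.286/1.75) × 32.3 × e^(−0.286×1.133) = 0.1634 × 32.3 × 0.7233 = 3.818 mg/L.
x_c = v t_c = 0.592 m/s × 1.133 d × 86400 s/d = 57930 m ≈ 57.9 km.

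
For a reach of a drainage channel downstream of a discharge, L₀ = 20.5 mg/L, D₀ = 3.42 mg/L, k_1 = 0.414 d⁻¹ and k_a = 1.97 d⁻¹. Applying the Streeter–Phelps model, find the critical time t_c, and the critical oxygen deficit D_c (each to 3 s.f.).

t_c = [1/(k_a−k_1)] ln[(k_a/k_1)(1 − D₀(k_a−k_1)/(k_1 L₀))]
= [1/(1.97−0.414)] ln[(1.97/0.414)(1 − 3.42×1.556/(0.414×20.5))]
= (1/1.556) ln[4.758 × 0.3730] = 0.6427 × ln(1.775) = 0.6427 × 0.5737 = 0.3687 d.
L(t_c) = L₀ e^(−k_1 t_c) = 20.5 × 0.8584 = 17.60 mg/L, and at the critical point k_a D_c = k_1 L, so D_c = (0.414/1.97) × 17.60 = 3.698 mg/L.

t_c ≈ 0.369 d; D_c ≈ 3.70 mg/L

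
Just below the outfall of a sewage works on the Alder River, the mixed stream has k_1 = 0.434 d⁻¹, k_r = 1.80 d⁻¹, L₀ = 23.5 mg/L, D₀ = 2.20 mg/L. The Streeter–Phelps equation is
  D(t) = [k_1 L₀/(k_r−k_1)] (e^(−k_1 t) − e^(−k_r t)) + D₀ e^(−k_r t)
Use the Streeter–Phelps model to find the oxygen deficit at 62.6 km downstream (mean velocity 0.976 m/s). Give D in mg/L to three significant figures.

D ≈ 4.03 mg/L

Travel time t = x/v = 62.6 km / (0.976 m/s) = 62600 m / 0.976 m/s = 64140 s = 0.7424 d.
k_1 L₀/(k_r−k_1) = 0.434×23.5/(1.80−0.434) = 10.20/1.366 = 7.466 mg/L.
e^(−k_1 t) = e^(−0.434×0.7424) = 0.7246; e^(−k_r t) = e^(−1.80×0.7424) = 0.2628.
D = 7.466 × (0.7246 − 0.2628) + 2.20 × 0.2628 = 3.447 + 0.5782 = 4.026 mg/L.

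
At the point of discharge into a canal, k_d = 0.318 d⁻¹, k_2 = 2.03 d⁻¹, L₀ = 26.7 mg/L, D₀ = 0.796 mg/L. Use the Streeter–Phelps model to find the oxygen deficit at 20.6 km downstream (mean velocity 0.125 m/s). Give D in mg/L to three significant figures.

Travel time t = x/v = 20.6 km / (0.125 m/s) = 20600 m / 0.125 m/s = 164800 s = 1.907 d.
k_d L₀/(k_2−k_d) = 0.318×26.7/(2.03−0.318) = 8.491/1.712 = 4.959 mg/L.
e^(−k_d t) = e^(−0.318×1.907) = 0.5452; e^(−k_2 t) = e^(−2.03×1.907) = 0.02082.
D = 4.959 × (0.5452 − 0.02082) + 0.796 × 0.02082 = 2.601 + 0.01657 = 2.617 mg/L.

D ≈ 2.62 mg/L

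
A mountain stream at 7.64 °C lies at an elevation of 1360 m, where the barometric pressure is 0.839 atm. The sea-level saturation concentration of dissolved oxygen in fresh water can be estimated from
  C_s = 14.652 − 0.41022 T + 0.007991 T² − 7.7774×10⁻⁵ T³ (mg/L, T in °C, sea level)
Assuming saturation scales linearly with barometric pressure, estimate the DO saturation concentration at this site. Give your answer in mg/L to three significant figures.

C_s ≈ 10.0 mg/L

At sea level: C_s = 14.652 − 0.41022×7.64 + 0.007991×7.64² − 7.7774×10⁻⁵×7.64³ = 11.95 mg/L.
Pressure correction: C_s' = 11.95 × 0.839 = 10.03 mg/L.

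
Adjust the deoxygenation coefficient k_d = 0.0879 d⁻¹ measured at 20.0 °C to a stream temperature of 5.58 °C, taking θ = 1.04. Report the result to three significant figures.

k_d ≈ 0.0499 d⁻¹

k_d(T₂) = k_d(T₁) · θ^(T₂−T₁) = 0.0879 × 1.04^(5.58−20.0)
= 0.0879 × 1.04^-14.4 = 0.0879 × 0.5680 = 0.04993 d⁻¹.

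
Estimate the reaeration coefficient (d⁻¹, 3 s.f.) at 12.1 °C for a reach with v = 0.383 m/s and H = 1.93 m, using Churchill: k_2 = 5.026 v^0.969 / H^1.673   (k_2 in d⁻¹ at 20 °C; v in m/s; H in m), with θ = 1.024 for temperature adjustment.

k_2(20) = 5.026 × 0.383^0.969 / 1.93^1.673 = 5.026 × 0.3946 / 3.004 = 0.6601 d⁻¹.
k_2(12.1) = 0.6601 × 1.024^(12.1−20) = 0.6601 × 0.8291 = 0.5473 d⁻¹.

k_2 ≈ 0.547 d⁻¹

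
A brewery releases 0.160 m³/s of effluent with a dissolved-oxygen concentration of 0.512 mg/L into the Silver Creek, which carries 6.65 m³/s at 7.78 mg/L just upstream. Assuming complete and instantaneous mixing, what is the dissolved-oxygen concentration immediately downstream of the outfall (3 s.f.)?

Flow-weighted mixing: C = (Q_r C_r + Q_w C_w)/(Q_r + Q_w)
= (6.65×7.78 + 0.160×0.512)/(6.65 + 0.160) = 51.82/6.810 = 7.609 mg/L.

7.61 mg/L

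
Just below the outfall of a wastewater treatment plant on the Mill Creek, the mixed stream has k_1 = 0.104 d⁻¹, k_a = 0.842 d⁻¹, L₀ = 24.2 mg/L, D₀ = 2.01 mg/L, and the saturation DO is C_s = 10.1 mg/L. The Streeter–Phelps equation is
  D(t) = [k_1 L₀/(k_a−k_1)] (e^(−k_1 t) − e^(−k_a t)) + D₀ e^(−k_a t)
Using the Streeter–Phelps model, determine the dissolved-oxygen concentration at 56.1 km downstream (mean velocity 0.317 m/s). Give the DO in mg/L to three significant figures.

DO ≈ 7.59 mg/L

Travel time t = x/v = 56.1 km / (0.317 m/s) = 56100 m / 0.317 m/s = 177000 s = 2.048 d.
k_1 L₀/(k_a−k_1) = 0.104×24.2/(0.842−0.104) = 2.517/0.7380 = 3.410 mg/L.
e^(−k_1 t) = e^(−0.104×2.048) = 0.8081; e^(−k_a t) = e^(−0.842×2.048) = 0.1782.
D = 3.410 × (0.8081 − 0.1782) + 2.01 × 0.1782 = 2.148 + 0.3583 = 2.506 mg/L.
DO = C_s − D = 10.1 − 2.506 = 7.594 mg/L.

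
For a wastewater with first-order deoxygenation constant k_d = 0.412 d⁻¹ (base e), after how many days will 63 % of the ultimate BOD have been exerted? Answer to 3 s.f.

y/L₀ = 1 − e^(−k_d t) = 0.63 ⇒ e^(−k_d t) = 0.370
t = −ln(0.370) / 0.412 = 0.9943 / 0.412 = 2.413 d.

t ≈ 2.41 d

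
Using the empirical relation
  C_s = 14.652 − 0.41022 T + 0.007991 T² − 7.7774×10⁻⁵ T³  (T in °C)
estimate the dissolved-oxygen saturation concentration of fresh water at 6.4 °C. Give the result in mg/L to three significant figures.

C_s = 14.652 − 0.41022×6.4 + 0.007991×6.4² − 7.7774×10⁻⁵×6.4³ = 12.33 mg/L.

C_s ≈ 12.3 mg/L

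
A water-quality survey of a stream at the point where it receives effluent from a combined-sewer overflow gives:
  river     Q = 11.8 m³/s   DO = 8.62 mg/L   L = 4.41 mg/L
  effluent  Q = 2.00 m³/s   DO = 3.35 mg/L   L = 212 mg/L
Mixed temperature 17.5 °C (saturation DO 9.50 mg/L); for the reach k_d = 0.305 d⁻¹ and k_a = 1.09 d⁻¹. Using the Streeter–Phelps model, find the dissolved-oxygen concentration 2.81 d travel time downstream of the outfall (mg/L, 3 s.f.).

Mixed DO = (11.8×8.62 + 2.00×3.35)/(11.8+2.00) = 108.4/13.80 = 7.856 mg/L.
Mixed L₀ = (11.8×4.41 + 2.00×212)/(13.80) = 476.0/13.80 = 34.50 mg/L.
Initial deficit D₀ = C_s − DO₀ = 9.50 − 7.856 = 1.644 mg/L.
D(2.81) = [0.305×34.50/(1.09−0.305)](e^(−0.305×2.81) − e^(−1.09×2.81)) + 1.644 e^(−1.09×2.81)
= 13.40 × (0.4244 − 0.04675) + 1.644 × 0.04675 = 5.139 mg/L.
DO = 9.50 − 5.139 = 4.361 mg/L.

DO ≈ 4.36 mg/L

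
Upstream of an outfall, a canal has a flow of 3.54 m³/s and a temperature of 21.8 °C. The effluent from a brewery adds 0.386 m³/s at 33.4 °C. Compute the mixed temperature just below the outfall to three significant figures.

22.9 °C

Flow-weighted mixing: C = (Q_r C_r + Q_w C_w)/(Q_r + Q_w)
= (3.54×21.8 + 0.386×33.4)/(3.54 + 0.386) = 90.06/3.926 = 22.94 °C.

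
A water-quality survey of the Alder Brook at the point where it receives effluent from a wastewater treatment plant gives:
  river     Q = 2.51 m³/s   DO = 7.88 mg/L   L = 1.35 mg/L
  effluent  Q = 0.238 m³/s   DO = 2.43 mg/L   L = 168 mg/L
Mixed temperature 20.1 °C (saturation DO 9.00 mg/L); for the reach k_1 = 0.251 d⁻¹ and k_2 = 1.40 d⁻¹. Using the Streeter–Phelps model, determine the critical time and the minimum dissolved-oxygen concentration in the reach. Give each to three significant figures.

t_c ≈ 0.957 d; minimum DO ≈ 6.77 mg/L

Mixed DO = (2.51×7.88 + 0.238×2.43)/(2.51+0.238) = 20.36/2.748 = 7.408 mg/L.
Mixed L₀ = (2.51×1.35 + 0.238×168)/(2.748) = 43.37/2.748 = 15.78 mg/L.
Initial deficit D₀ = C_s − DO₀ = 9.00 − 7.408 = 1.592 mg/L.
t_c = (1/1.149) ln[(1.40/0.251)(1 − 1.592×1.149/(0.251×15.78))] = 0.8703 × ln(3.002) = 0.9568 d.
D_c = (0.251/1.40) × 15.78 × e^(−0.251×0.9568) = 0.1793 × 15.78 × 0.7865 = 2.226 mg/L.
Minimum DO = 9.00 − 2.226 = 6.774 mg/L.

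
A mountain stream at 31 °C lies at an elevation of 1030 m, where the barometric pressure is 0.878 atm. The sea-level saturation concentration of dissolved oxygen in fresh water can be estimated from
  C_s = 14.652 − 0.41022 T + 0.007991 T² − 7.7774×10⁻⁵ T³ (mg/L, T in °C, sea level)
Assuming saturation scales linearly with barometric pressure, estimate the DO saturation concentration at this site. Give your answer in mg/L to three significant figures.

C_s ≈ 6.41 mg/L

At sea level: C_s = 14.652 − 0.41022×31 + 0.007991×31² − 7.7774×10⁻⁵×31³ = 7.298 mg/L.
Pressure correction: C_s' = 7.298 × 0.878 = 6.407 mg/L.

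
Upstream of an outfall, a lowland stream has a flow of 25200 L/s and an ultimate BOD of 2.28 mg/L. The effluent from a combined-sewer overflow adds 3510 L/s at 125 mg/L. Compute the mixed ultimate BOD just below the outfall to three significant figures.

Flow-weighted mixing: C = (Q_r C_r + Q_w C_w)/(Q_r + Q_w)
= (25200×2.28 + 3510×125)/(25200 + 3510) = 496200/28710 = 17.28 mg/L.

17.3 mg/L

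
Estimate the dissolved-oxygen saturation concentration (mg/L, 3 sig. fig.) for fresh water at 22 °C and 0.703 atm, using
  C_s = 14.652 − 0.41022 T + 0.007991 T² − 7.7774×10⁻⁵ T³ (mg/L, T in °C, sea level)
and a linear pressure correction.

At sea level: C_s = 14.652 − 0.41022×22 + 0.007991×22² − 7.7774×10⁻⁵×22³ = 8.667 mg/L.
Pressure correction: C_s' = 8.667 × 0.703 = 6.093 mg/L.

C_s ≈ 6.09 mg/L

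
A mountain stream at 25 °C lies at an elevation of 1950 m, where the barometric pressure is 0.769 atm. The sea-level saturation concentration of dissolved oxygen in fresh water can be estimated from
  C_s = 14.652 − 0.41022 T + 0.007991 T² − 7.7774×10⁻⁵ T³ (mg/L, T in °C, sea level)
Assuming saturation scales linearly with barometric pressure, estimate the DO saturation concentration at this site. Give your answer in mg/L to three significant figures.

C_s ≈ 6.29 mg/L

At sea level: C_s = 14.652 − 0.41022×25 + 0.007991×25² − 7.7774×10⁻⁵×25³ = 8.176 mg/L.
Pressure correction: C_s' = 8.176 × 0.769 = 6.287 mg/L.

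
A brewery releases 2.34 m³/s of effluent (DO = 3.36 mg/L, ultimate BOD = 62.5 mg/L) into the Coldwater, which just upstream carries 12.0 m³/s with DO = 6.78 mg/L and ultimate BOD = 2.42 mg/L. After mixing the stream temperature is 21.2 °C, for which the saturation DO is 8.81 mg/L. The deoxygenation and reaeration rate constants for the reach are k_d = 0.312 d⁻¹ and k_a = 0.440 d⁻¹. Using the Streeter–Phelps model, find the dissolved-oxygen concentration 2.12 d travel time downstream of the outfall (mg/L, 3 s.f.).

DO ≈ 4.14 mg/L

Mixed DO = (12.0×6.78 + 2.34×3.36)/(12.0+2.34) = 89.22/14.34 = 6.222 mg/L.
Mixed L₀ = (12.0×2.42 + 2.34×62.5)/(14.34) = 175.3/14.34 = 12.22 mg/L.
Initial deficit D₀ = C_s − DO₀ = 8.81 − 6.222 = 2.588 mg/L.
D(2.12) = [0.312×12.22/(0.440−0.312)](e^(−0.312×2.12) − e^(−0.440×2.12)) + 2.588 e^(−0.440×2.12)
= 29.80 × (0.5161 − 0.3935) + 2.588 × 0.3935 = 4.673 mg/L.
DO = 8.81 − 4.673 = 4.137 mg/L.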